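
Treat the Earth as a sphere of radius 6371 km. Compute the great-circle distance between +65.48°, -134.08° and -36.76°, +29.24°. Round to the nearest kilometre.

Δλ = 29.24 − -134.08 = 163.32°.
Δφ = -36.76 − 65.48 = -102.24°.
a = sin²(Δφ/2) + cos φ₁ · cos φ₂ · sin²(Δλ/2) = 0.931494.
c = 2·atan2(√a, √(1−a)) = 2.61195 rad → d = 6371·c ≈ 16640.74 km.

16641 km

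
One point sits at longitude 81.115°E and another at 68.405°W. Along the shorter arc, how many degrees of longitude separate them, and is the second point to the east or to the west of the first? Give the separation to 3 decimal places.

149.520° west

Raw difference: -68.405 − 81.115 = -149.52°.
Normalise into (−180°, 180°]: -149.52° stays -149.52°.
Negative ⇒ the second point lies to the west; separation 149.520°.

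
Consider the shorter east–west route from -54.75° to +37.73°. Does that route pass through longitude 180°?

No

Signed shortest Δλ = ((37.73 − -54.75 + 180) mod 360) − 180 = 92.48°.
Going east by 92.48° from -54.75° reaches +37.73° without touching 180°.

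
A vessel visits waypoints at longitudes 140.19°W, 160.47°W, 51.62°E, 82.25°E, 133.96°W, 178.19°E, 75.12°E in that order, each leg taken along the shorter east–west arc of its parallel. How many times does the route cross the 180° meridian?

3

Leg 1: -140.19° → -160.47°, shortest Δλ = -20.28° (west) — does not cross 180°.
Leg 2: -160.47° → +51.62°, shortest Δλ = -147.91° (west) — crosses 180°.
Leg 3: +51.62° → +82.25°, shortest Δλ = 30.63° (east) — does not cross 180°.
Leg 4: +82.25° → -133.96°, shortest Δλ = 143.79° (east) — crosses 180°.
Leg 5: -133.96° → +178.19°, shortest Δλ = -47.85° (west) — crosses 180°.
Leg 6: +178.19° → +75.12°, shortest Δλ = -103.07° (west) — does not cross 180°.
Total crossings: 3.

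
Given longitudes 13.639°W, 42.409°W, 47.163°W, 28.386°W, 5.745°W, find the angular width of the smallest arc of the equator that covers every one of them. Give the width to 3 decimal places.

41.418°

Sort the longitudes: -47.163°, -42.409°, -28.386°, -13.639°, -5.745°.
Eastward gaps between consecutive values (wrapping around): 4.754°, 14.023°, 14.747°, 7.894°, 318.582°.
Largest gap = 318.582° ⇒ minimal covering band is its complement: 360° − 318.582° = 41.418°.
Band runs from -47.163° eastward to -5.745°.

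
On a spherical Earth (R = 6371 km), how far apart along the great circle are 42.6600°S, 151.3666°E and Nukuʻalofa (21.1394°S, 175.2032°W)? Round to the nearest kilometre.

3918 km

Δλ = -175.2032 − 151.3666 = -326.5698°; wrapped into (−180°, 180°]: 33.4302°.
Δφ = -21.1394 − -42.6600 = 21.5206°.
a = sin²(Δφ/2) + cos φ₁ · cos φ₂ · sin²(Δλ/2) = 0.091596.
c = 2·atan2(√a, √(1−a)) = 0.61494 rad → d = 6371·c ≈ 3917.78 km.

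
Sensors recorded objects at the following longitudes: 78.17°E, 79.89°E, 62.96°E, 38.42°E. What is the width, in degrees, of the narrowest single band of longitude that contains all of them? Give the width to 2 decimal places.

41.47°

Sort the longitudes: +38.42°, +62.96°, +78.17°, +79.89°.
Eastward gaps between consecutive values (wrapping around): 24.54°, 15.21°, 1.72°, 318.53°.
Largest gap = 318.53° ⇒ minimal covering band is its complement: 360° − 318.53° = 41.47°.
Band runs from +38.42° eastward to +79.89°.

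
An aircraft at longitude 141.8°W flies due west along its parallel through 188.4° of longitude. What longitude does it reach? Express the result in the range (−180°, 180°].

29.8°E

Start at -141.8°; shift −188.4° → -330.2°.
-330.2° lies outside (−180°, 180°]; add 360° → +29.8°.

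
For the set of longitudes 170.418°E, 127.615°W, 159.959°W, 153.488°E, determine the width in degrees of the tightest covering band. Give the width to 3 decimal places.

Sort the longitudes: -159.959°, -127.615°, +153.488°, +170.418°.
Eastward gaps between consecutive values (wrapping around): 32.344°, 281.103°, 16.930°, 29.623°.
Largest gap = 281.103° ⇒ minimal covering band is its complement: 360° − 281.103° = 78.897°.
Band runs from +153.488° eastward to -127.615°, crossing the antimeridian.

78.897°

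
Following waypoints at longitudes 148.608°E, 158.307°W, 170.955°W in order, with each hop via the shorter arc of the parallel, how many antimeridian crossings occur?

1

Leg 1: +148.608° → -158.307°, shortest Δλ = 53.085° (east) — crosses 180°.
Leg 2: -158.307° → -170.955°, shortest Δλ = -12.648° (west) — does not cross 180°.
Total crossings: 1.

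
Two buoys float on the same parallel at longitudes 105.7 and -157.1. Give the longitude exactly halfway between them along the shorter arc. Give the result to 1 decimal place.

Signed shortest Δλ from +105.7° to -157.1° is +97.2°.
Midpoint longitude = +105.7° + (+97.2°)/2 = +105.7° + 48.6° = +154.3°.
(The naïve average (+105.7 + -157.1)/2 = -25.7° is on the wrong side of the globe.)

+154.3°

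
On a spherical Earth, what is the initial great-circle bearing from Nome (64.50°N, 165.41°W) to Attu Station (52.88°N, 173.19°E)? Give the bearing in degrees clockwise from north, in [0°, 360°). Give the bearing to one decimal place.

233.3°

Δλ = 173.19 − -165.41 = 338.60°; wrapped into (−180°, 180°]: -21.40°.
θ = atan2( sin Δλ · cos φ₂ , cos φ₁ · sin φ₂ − sin φ₁ · cos φ₂ · cos Δλ )
  = atan2(-0.22020, -0.16387) = -126.656° → normalised to [0°, 360°): 233.344°.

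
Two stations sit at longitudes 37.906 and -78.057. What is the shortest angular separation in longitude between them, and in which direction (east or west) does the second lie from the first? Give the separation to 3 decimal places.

Raw difference: -78.057 − 37.906 = -115.963°.
Normalise into (−180°, 180°]: -115.963° stays -115.963°.
Negative ⇒ the second point lies to the west; separation 115.963°.

115.963° west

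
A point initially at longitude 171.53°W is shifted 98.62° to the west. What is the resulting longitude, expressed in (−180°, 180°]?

Start at -171.53°; shift −98.62° → -270.15°.
-270.15° lies outside (−180°, 180°]; add 360° → +89.85°.

89.85°E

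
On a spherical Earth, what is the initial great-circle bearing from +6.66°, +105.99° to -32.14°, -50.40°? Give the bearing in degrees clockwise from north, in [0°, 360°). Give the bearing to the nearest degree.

Δλ = -50.40 − 105.99 = -156.39°.
θ = atan2( sin Δλ · cos φ₂ , cos φ₁ · sin φ₂ − sin φ₁ · cos φ₂ · cos Δλ )
  = atan2(-0.33913, -0.43842) = -142.277° → normalised to [0°, 360°): 217.723°.

218°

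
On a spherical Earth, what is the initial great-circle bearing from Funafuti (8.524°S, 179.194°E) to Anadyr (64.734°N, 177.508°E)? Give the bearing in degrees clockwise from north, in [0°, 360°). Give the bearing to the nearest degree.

359°

Δλ = 177.508 − 179.194 = -1.686°.
θ = atan2( sin Δλ · cos φ₂ , cos φ₁ · sin φ₂ − sin φ₁ · cos φ₂ · cos Δλ )
  = atan2(-0.01256, 0.95758) = -0.751° → normalised to [0°, 360°): 359.249°.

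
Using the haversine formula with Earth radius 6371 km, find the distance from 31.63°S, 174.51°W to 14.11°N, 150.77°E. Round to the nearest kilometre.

6291 km

Δλ = 150.77 − -174.51 = 325.28°; wrapped into (−180°, 180°]: -34.72°.
Δφ = 14.11 − -31.63 = 45.74°.
a = sin²(Δφ/2) + cos φ₁ · cos φ₂ · sin²(Δλ/2) = 0.224558.
c = 2·atan2(√a, √(1−a)) = 0.98737 rad → d = 6371·c ≈ 6290.55 km.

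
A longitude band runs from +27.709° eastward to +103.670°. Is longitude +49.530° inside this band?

Yes

Band width going east from +27.709° to +103.670°: ((103.670 − 27.709) mod 360) = 75.961°.
Offset of +49.530° east of the west edge: ((49.530 − 27.709) mod 360) = 21.821°.
21.821° ≤ 75.961° ⇒ inside.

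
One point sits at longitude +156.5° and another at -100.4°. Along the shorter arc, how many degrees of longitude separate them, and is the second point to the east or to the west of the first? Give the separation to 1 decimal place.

Raw difference: -100.4 − 156.5 = -256.9°.
Normalise into (−180°, 180°]: -256.9° + 360° = 103.1°.
Positive ⇒ the second point lies to the east; separation 103.1°.

103.1° east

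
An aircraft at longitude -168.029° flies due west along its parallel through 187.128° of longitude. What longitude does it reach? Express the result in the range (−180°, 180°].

+4.843°

Start at -168.029°; shift −187.128° → -355.157°.
-355.157° lies outside (−180°, 180°]; add 360° → +4.843°.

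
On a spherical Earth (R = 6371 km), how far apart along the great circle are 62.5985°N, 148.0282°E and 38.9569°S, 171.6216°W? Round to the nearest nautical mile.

6399 nmi

Δλ = -171.6216 − 148.0282 = -319.6498°; wrapped into (−180°, 180°]: 40.3502°.
Δφ = -38.9569 − 62.5985 = -101.5554°.
a = sin²(Δφ/2) + cos φ₁ · cos φ₂ · sin²(Δλ/2) = 0.642727.
c = 2·atan2(√a, √(1−a)) = 1.86028 rad → d = 6371·c ≈ 11851.82 km ≈ 6399.47 nmi.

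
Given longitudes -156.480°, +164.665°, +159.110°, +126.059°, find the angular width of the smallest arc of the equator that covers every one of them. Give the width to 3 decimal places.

77.461°

Sort the longitudes: -156.480°, +126.059°, +159.110°, +164.665°.
Eastward gaps between consecutive values (wrapping around): 282.539°, 33.051°, 5.555°, 38.855°.
Largest gap = 282.539° ⇒ minimal covering band is its complement: 360° − 282.539° = 77.461°.
Band runs from +126.059° eastward to -156.480°, crossing the antimeridian.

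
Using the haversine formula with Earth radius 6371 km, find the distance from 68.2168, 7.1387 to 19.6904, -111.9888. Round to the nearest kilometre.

Δλ = -111.9888 − 7.1387 = -119.1275°.
Δφ = 19.6904 − 68.2168 = -48.5264°.
a = sin²(Δφ/2) + cos φ₁ · cos φ₂ · sin²(Δλ/2) = 0.428596.
c = 2·atan2(√a, √(1−a)) = 1.42750 rad → d = 6371·c ≈ 9094.59 km.

9095 km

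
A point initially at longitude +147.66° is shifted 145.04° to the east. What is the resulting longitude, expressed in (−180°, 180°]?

-67.30°

Start at +147.66°; shift +145.04° → +292.70°.
+292.70° lies outside (−180°, 180°]; subtract 360° → -67.30°.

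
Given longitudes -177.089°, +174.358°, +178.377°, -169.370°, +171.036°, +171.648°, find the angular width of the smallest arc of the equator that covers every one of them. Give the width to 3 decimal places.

19.594°

Sort the longitudes: -177.089°, -169.370°, +171.036°, +171.648°, +174.358°, +178.377°.
Eastward gaps between consecutive values (wrapping around): 7.719°, 340.406°, 0.612°, 2.710°, 4.019°, 4.534°.
Largest gap = 340.406° ⇒ minimal covering band is its complement: 360° − 340.406° = 19.594°.
Band runs from +171.036° eastward to -169.370°, crossing the antimeridian.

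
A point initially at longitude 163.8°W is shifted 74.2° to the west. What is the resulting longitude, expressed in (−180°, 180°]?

122.0°E

Start at -163.8°; shift −74.2° → -238.0°.
-238.0° lies outside (−180°, 180°]; add 360° → +122.0°.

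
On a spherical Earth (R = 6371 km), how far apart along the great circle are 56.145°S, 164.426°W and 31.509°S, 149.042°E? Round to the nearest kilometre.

Δλ = 149.042 − -164.426 = 313.468°; wrapped into (−180°, 180°]: -46.532°.
Δφ = -31.509 − -56.145 = 24.636°.
a = sin²(Δφ/2) + cos φ₁ · cos φ₂ · sin²(Δλ/2) = 0.119618.
c = 2·atan2(√a, √(1−a)) = 0.70631 rad → d = 6371·c ≈ 4499.88 km.

4500 km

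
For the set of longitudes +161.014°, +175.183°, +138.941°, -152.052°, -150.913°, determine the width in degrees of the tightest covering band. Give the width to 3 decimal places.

70.146°

Sort the longitudes: -152.052°, -150.913°, +138.941°, +161.014°, +175.183°.
Eastward gaps between consecutive values (wrapping around): 1.139°, 289.854°, 22.073°, 14.169°, 32.765°.
Largest gap = 289.854° ⇒ minimal covering band is its complement: 360° − 289.854° = 70.146°.
Band runs from +138.941° eastward to -150.913°, crossing the antimeridian.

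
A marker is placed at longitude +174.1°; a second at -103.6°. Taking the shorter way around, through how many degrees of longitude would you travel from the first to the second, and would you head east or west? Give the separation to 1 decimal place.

Raw difference: -103.6 − 174.1 = -277.7°.
Normalise into (−180°, 180°]: -277.7° + 360° = 82.3°.
Positive ⇒ the second point lies to the east; separation 82.3°.

82.3° east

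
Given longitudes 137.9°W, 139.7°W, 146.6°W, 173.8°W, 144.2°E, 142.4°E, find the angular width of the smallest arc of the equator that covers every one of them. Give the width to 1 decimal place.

Sort the longitudes: -173.8°, -146.6°, -139.7°, -137.9°, +142.4°, +144.2°.
Eastward gaps between consecutive values (wrapping around): 27.2°, 6.9°, 1.8°, 280.3°, 1.8°, 42.0°.
Largest gap = 280.3° ⇒ minimal covering band is its complement: 360° − 280.3° = 79.7°.
Band runs from +142.4° eastward to -137.9°, crossing the antimeridian.

79.7°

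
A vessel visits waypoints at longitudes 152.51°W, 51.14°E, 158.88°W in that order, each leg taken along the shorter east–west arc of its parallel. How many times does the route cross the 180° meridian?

Leg 1: -152.51° → +51.14°, shortest Δλ = -156.35° (west) — crosses 180°.
Leg 2: +51.14° → -158.88°, shortest Δλ = 149.98° (east) — crosses 180°.
Total crossings: 2.

2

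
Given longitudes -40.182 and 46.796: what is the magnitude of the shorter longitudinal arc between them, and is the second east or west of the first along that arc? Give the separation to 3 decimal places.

Raw difference: 46.796 − -40.182 = 86.978°.
Normalise into (−180°, 180°]: 86.978° stays 86.978°.
Positive ⇒ the second point lies to the east; separation 86.978°.

86.978° east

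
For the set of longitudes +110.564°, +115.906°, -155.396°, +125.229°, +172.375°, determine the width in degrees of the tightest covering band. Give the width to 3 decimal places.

Sort the longitudes: -155.396°, +110.564°, +115.906°, +125.229°, +172.375°.
Eastward gaps between consecutive values (wrapping around): 265.960°, 5.342°, 9.323°, 47.146°, 32.229°.
Largest gap = 265.960° ⇒ minimal covering band is its complement: 360° − 265.960° = 94.040°.
Band runs from +110.564° eastward to -155.396°, crossing the antimeridian.

94.040°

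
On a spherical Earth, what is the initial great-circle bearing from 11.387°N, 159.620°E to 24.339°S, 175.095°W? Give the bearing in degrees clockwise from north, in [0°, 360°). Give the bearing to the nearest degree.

146°

Δλ = -175.095 − 159.620 = -334.715°; wrapped into (−180°, 180°]: 25.285°.
θ = atan2( sin Δλ · cos φ₂ , cos φ₁ · sin φ₂ − sin φ₁ · cos φ₂ · cos Δλ )
  = atan2(0.38916, -0.56668) = 145.521° → normalised to [0°, 360°): 145.521°.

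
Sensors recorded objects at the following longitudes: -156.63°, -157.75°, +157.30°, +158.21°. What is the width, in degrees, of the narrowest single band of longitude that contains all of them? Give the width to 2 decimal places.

46.07°

Sort the longitudes: -157.75°, -156.63°, +157.30°, +158.21°.
Eastward gaps between consecutive values (wrapping around): 1.12°, 313.93°, 0.91°, 44.04°.
Largest gap = 313.93° ⇒ minimal covering band is its complement: 360° − 313.93° = 46.07°.
Band runs from +157.30° eastward to -156.63°, crossing the antimeridian.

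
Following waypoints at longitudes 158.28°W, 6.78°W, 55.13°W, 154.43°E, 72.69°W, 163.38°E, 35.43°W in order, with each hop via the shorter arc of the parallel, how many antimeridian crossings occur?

Leg 1: -158.28° → -6.78°, shortest Δλ = 151.5° (east) — does not cross 180°.
Leg 2: -6.78° → -55.13°, shortest Δλ = -48.35° (west) — does not cross 180°.
Leg 3: -55.13° → +154.43°, shortest Δλ = -150.44° (west) — crosses 180°.
Leg 4: +154.43° → -72.69°, shortest Δλ = 132.88° (east) — crosses 180°.
Leg 5: -72.69° → +163.38°, shortest Δλ = -123.93° (west) — crosses 180°.
Leg 6: +163.38° → -35.43°, shortest Δλ = 161.19° (east) — crosses 180°.
Total crossings: 4.

4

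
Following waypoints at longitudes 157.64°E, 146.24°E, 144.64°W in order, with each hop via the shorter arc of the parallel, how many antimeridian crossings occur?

Leg 1: +157.64° → +146.24°, shortest Δλ = -11.4° (west) — does not cross 180°.
Leg 2: +146.24° → -144.64°, shortest Δλ = 69.12° (east) — crosses 180°.
Total crossings: 1.

1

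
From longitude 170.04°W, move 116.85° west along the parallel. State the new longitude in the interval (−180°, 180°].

73.11°E

Start at -170.04°; shift −116.85° → -286.89°.
-286.89° lies outside (−180°, 180°]; add 360° → +73.11°.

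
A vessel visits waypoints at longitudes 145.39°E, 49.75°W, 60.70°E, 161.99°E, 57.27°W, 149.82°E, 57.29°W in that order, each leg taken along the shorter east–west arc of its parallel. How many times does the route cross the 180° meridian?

Leg 1: +145.39° → -49.75°, shortest Δλ = 164.86° (east) — crosses 180°.
Leg 2: -49.75° → +60.70°, shortest Δλ = 110.45° (east) — does not cross 180°.
Leg 3: +60.70° → +161.99°, shortest Δλ = 101.29° (east) — does not cross 180°.
Leg 4: +161.99° → -57.27°, shortest Δλ = 140.74° (east) — crosses 180°.
Leg 5: -57.27° → +149.82°, shortest Δλ = -152.91° (west) — crosses 180°.
Leg 6: +149.82° → -57.29°, shortest Δλ = 152.89° (east) — crosses 180°.
Total crossings: 4.

4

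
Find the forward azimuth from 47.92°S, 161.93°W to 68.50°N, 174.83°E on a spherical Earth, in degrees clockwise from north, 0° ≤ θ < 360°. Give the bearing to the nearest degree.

351°

Δλ = 174.83 − -161.93 = 336.76°; wrapped into (−180°, 180°]: -23.24°.
θ = atan2( sin Δλ · cos φ₂ , cos φ₁ · sin φ₂ − sin φ₁ · cos φ₂ · cos Δλ )
  = atan2(-0.14462, 0.87348) = -9.401° → normalised to [0°, 360°): 350.599°.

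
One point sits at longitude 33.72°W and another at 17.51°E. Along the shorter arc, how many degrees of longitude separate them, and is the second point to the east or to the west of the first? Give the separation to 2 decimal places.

51.23° east

Raw difference: 17.51 − -33.72 = 51.23°.
Normalise into (−180°, 180°]: 51.23° stays 51.23°.
Positive ⇒ the second point lies to the east; separation 51.23°.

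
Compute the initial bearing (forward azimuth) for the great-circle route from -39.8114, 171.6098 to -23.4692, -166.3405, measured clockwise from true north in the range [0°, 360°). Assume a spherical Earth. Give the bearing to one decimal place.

55.3°

Δλ = -166.3405 − 171.6098 = -337.9503°; wrapped into (−180°, 180°]: 22.0497°.
θ = atan2( sin Δλ · cos φ₂ , cos φ₁ · sin φ₂ − sin φ₁ · cos φ₂ · cos Δλ )
  = atan2(0.34435, 0.23842) = 55.303° → normalised to [0°, 360°): 55.303°.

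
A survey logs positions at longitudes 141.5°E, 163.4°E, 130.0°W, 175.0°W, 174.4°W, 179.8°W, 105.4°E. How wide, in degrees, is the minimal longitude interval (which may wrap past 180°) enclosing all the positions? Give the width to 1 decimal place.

Sort the longitudes: -179.8°, -175.0°, -174.4°, -130.0°, +105.4°, +141.5°, +163.4°.
Eastward gaps between consecutive values (wrapping around): 4.8°, 0.6°, 44.4°, 235.4°, 36.1°, 21.9°, 16.8°.
Largest gap = 235.4° ⇒ minimal covering band is its complement: 360° − 235.4° = 124.6°.
Band runs from +105.4° eastward to -130.0°, crossing the antimeridian.

124.6°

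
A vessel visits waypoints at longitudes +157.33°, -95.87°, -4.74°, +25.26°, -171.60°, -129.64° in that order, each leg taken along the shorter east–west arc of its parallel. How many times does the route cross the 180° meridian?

Leg 1: +157.33° → -95.87°, shortest Δλ = 106.8° (east) — crosses 180°.
Leg 2: -95.87° → -4.74°, shortest Δλ = 91.13° (east) — does not cross 180°.
Leg 3: -4.74° → +25.26°, shortest Δλ = 30.0° (east) — does not cross 180°.
Leg 4: +25.26° → -171.60°, shortest Δλ = 163.14° (east) — crosses 180°.
Leg 5: -171.60° → -129.64°, shortest Δλ = 41.96° (east) — does not cross 180°.
Total crossings: 2.

2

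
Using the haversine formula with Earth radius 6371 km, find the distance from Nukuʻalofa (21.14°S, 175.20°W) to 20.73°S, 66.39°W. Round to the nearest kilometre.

Δλ = -66.39 − -175.20 = 108.81°.
Δφ = -20.73 − -21.14 = 0.41°.
a = sin²(Δφ/2) + cos φ₁ · cos φ₂ · sin²(Δλ/2) = 0.576803.
c = 2·atan2(√a, √(1−a)) = 1.72501 rad → d = 6371·c ≈ 10990.05 km.

10990 km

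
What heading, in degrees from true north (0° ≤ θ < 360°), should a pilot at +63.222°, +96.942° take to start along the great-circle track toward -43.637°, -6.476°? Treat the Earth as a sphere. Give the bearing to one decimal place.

257.1°

Δλ = -6.476 − 96.942 = -103.418°.
θ = atan2( sin Δλ · cos φ₂ , cos φ₁ · sin φ₂ − sin φ₁ · cos φ₂ · cos Δλ )
  = atan2(-0.70397, -0.16098) = -102.880° → normalised to [0°, 360°): 257.120°.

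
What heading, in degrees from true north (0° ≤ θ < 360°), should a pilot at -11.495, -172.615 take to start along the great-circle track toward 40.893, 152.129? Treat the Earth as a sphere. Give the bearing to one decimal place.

Δλ = 152.129 − -172.615 = 324.744°; wrapped into (−180°, 180°]: -35.256°.
θ = atan2( sin Δλ · cos φ₂ , cos φ₁ · sin φ₂ − sin φ₁ · cos φ₂ · cos Δλ )
  = atan2(-0.43635, 0.76453) = -29.715° → normalised to [0°, 360°): 330.285°.

330.3°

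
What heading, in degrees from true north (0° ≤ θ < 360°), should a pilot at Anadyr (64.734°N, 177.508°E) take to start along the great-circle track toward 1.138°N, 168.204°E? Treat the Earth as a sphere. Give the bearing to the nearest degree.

190°

Δλ = 168.204 − 177.508 = -9.304°.
θ = atan2( sin Δλ · cos φ₂ , cos φ₁ · sin φ₂ − sin φ₁ · cos φ₂ · cos Δλ )
  = atan2(-0.16164, -0.88379) = -169.635° → normalised to [0°, 360°): 190.365°.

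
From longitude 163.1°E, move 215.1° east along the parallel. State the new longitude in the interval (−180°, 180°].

Start at +163.1°; shift +215.1° → +378.2°.
+378.2° lies outside (−180°, 180°]; subtract 360° → +18.2°.

18.2°E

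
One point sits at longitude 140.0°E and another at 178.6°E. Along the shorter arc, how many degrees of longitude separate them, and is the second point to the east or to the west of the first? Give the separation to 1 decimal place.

Raw difference: 178.6 − 140.0 = 38.6°.
Normalise into (−180°, 180°]: 38.6° stays 38.6°.
Positive ⇒ the second point lies to the east; separation 38.6°.

38.6° east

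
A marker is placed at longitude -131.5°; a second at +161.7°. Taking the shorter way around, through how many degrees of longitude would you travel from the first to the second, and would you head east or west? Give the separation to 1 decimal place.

66.8° west

Raw difference: 161.7 − -131.5 = 293.2°.
Normalise into (−180°, 180°]: 293.2° − 360° = -66.8°.
Negative ⇒ the second point lies to the west; separation 66.8°.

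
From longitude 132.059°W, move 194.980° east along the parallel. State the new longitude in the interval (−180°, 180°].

62.921°E

Start at -132.059°; shift +194.980° → +62.921°.
+62.921° already lies in (−180°, 180°].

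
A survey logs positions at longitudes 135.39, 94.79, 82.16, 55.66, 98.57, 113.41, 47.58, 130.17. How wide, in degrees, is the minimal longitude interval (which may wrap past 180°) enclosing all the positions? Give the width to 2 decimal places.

87.81°

Sort the longitudes: +47.58°, +55.66°, +82.16°, +94.79°, +98.57°, +113.41°, +130.17°, +135.39°.
Eastward gaps between consecutive values (wrapping around): 8.08°, 26.50°, 12.63°, 3.78°, 14.84°, 16.76°, 5.22°, 272.19°.
Largest gap = 272.19° ⇒ minimal covering band is its complement: 360° − 272.19° = 87.81°.
Band runs from +47.58° eastward to +135.39°.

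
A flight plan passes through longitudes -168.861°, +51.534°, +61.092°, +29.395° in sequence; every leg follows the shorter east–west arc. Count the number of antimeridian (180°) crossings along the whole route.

Leg 1: -168.861° → +51.534°, shortest Δλ = -139.605° (west) — crosses 180°.
Leg 2: +51.534° → +61.092°, shortest Δλ = 9.558° (east) — does not cross 180°.
Leg 3: +61.092° → +29.395°, shortest Δλ = -31.697° (west) — does not cross 180°.
Total crossings: 1.

1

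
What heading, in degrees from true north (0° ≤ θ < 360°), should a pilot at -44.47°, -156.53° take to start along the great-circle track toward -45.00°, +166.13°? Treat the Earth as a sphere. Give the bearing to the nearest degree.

256°

Δλ = 166.13 − -156.53 = 322.66°; wrapped into (−180°, 180°]: -37.34°.
θ = atan2( sin Δλ · cos φ₂ , cos φ₁ · sin φ₂ − sin φ₁ · cos φ₂ · cos Δλ )
  = atan2(-0.42889, -0.11077) = -104.482° → normalised to [0°, 360°): 255.518°.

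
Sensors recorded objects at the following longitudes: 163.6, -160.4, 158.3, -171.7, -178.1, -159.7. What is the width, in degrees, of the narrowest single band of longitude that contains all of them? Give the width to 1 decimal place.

42.0°

Sort the longitudes: -178.1°, -171.7°, -160.4°, -159.7°, +158.3°, +163.6°.
Eastward gaps between consecutive values (wrapping around): 6.4°, 11.3°, 0.7°, 318.0°, 5.3°, 18.3°.
Largest gap = 318.0° ⇒ minimal covering band is its complement: 360° − 318.0° = 42.0°.
Band runs from +158.3° eastward to -159.7°, crossing the antimeridian.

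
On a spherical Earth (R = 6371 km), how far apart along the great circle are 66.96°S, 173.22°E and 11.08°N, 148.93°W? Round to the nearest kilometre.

9200 km

Δλ = -148.93 − 173.22 = -322.15°; wrapped into (−180°, 180°]: 37.85°.
Δφ = 11.08 − -66.96 = 78.04°.
a = sin²(Δφ/2) + cos φ₁ · cos φ₂ · sin²(Δλ/2) = 0.436787.
c = 2·atan2(√a, √(1−a)) = 1.44403 rad → d = 6371·c ≈ 9199.92 km.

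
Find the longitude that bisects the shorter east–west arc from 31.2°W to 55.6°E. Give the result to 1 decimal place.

Signed shortest Δλ from -31.2° to +55.6° is +86.8°.
Midpoint longitude = -31.2° + (+86.8°)/2 = -31.2° + 43.4° = +12.2°.

12.2°E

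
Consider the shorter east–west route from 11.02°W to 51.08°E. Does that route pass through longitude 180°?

Signed shortest Δλ = ((51.08 − -11.02 + 180) mod 360) − 180 = 62.1°.
Going east by 62.1° from -11.02° reaches +51.08° without touching 180°.

No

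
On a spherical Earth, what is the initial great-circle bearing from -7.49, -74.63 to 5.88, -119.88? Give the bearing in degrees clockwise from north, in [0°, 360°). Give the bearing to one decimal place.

285.3°

Δλ = -119.88 − -74.63 = -45.25°.
θ = atan2( sin Δλ · cos φ₂ , cos φ₁ · sin φ₂ − sin φ₁ · cos φ₂ · cos Δλ )
  = atan2(-0.70645, 0.19286) = -74.730° → normalised to [0°, 360°): 285.270°.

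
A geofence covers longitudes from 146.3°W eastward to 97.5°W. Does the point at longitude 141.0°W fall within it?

Band width going east from -146.3° to -97.5°: ((-97.5 − -146.3) mod 360) = 48.8°.
Offset of -141.0° east of the west edge: ((-141.0 − -146.3) mod 360) = 5.3°.
5.3° ≤ 48.8° ⇒ inside.

Yes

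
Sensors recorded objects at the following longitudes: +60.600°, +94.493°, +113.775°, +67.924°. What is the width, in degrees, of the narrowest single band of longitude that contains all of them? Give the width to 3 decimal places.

53.175°

Sort the longitudes: +60.600°, +67.924°, +94.493°, +113.775°.
Eastward gaps between consecutive values (wrapping around): 7.324°, 26.569°, 19.282°, 306.825°.
Largest gap = 306.825° ⇒ minimal covering band is its complement: 360° − 306.825° = 53.175°.
Band runs from +60.600° eastward to +113.775°.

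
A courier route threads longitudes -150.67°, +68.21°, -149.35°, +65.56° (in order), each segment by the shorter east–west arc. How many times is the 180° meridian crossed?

3

Leg 1: -150.67° → +68.21°, shortest Δλ = -141.12° (west) — crosses 180°.
Leg 2: +68.21° → -149.35°, shortest Δλ = 142.44° (east) — crosses 180°.
Leg 3: -149.35° → +65.56°, shortest Δλ = -145.09° (west) — crosses 180°.
Total crossings: 3.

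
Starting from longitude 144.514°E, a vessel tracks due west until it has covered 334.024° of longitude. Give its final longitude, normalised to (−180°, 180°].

Start at +144.514°; shift −334.024° → -189.510°.
-189.510° lies outside (−180°, 180°]; add 360° → +170.490°.

170.490°E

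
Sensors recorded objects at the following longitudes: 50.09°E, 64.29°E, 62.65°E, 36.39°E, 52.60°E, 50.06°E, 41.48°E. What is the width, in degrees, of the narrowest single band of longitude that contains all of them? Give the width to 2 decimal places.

27.90°

Sort the longitudes: +36.39°, +41.48°, +50.06°, +50.09°, +52.60°, +62.65°, +64.29°.
Eastward gaps between consecutive values (wrapping around): 5.09°, 8.58°, 0.03°, 2.51°, 10.05°, 1.64°, 332.10°.
Largest gap = 332.10° ⇒ minimal covering band is its complement: 360° − 332.10° = 27.90°.
Band runs from +36.39° eastward to +64.29°.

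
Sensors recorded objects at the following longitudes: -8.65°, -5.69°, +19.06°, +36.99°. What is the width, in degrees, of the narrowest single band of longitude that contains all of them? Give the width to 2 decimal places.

45.64°

Sort the longitudes: -8.65°, -5.69°, +19.06°, +36.99°.
Eastward gaps between consecutive values (wrapping around): 2.96°, 24.75°, 17.93°, 314.36°.
Largest gap = 314.36° ⇒ minimal covering band is its complement: 360° − 314.36° = 45.64°.
Band runs from -8.65° eastward to +36.99°.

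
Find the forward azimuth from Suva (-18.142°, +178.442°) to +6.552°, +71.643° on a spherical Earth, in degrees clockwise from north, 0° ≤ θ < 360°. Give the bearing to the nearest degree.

Δλ = 71.643 − 178.442 = -106.799°.
θ = atan2( sin Δλ · cos φ₂ , cos φ₁ · sin φ₂ − sin φ₁ · cos φ₂ · cos Δλ )
  = atan2(-0.95107, 0.01903) = -88.854° → normalised to [0°, 360°): 271.146°.

271°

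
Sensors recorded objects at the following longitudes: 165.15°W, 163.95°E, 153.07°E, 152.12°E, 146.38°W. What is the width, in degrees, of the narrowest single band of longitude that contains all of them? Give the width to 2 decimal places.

Sort the longitudes: -165.15°, -146.38°, +152.12°, +153.07°, +163.95°.
Eastward gaps between consecutive values (wrapping around): 18.77°, 298.50°, 0.95°, 10.88°, 30.90°.
Largest gap = 298.50° ⇒ minimal covering band is its complement: 360° − 298.50° = 61.50°.
Band runs from +152.12° eastward to -146.38°, crossing the antimeridian.

61.50°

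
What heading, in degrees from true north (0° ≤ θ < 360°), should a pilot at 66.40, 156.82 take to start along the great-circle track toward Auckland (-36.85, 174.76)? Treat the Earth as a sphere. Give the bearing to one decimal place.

165.3°

Δλ = 174.76 − 156.82 = 17.94°.
θ = atan2( sin Δλ · cos φ₂ , cos φ₁ · sin φ₂ − sin φ₁ · cos φ₂ · cos Δλ )
  = atan2(0.24648, -0.93773) = 165.273° → normalised to [0°, 360°): 165.273°.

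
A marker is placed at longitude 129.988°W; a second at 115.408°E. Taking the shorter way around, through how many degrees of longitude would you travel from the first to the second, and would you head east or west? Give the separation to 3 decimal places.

Raw difference: 115.408 − -129.988 = 245.396°.
Normalise into (−180°, 180°]: 245.396° − 360° = -114.604°.
Negative ⇒ the second point lies to the west; separation 114.604°.

114.604° west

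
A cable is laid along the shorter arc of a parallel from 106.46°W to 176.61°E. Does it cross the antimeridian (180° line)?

Naïve |176.61 − -106.46| = 283.07° > 180°, so the shorter arc goes the other way round — across 180°.
Signed shortest Δλ = ((176.61 − -106.46 + 180) mod 360) − 180 = -76.93°.
Going west by 76.93° from -106.46° passes through 180° before reaching +176.61°.

Yes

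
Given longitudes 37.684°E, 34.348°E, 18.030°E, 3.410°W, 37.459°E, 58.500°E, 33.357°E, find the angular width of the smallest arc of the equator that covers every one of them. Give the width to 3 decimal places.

Sort the longitudes: -3.410°, +18.030°, +33.357°, +34.348°, +37.459°, +37.684°, +58.500°.
Eastward gaps between consecutive values (wrapping around): 21.440°, 15.327°, 0.991°, 3.111°, 0.225°, 20.816°, 298.090°.
Largest gap = 298.090° ⇒ minimal covering band is its complement: 360° − 298.090° = 61.910°.
Band runs from -3.410° eastward to +58.500°.

61.910°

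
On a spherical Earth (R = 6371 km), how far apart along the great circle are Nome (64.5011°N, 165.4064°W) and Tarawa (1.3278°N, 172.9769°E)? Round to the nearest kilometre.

7239 km

Δλ = 172.9769 − -165.4064 = 338.3833°; wrapped into (−180°, 180°]: -21.6167°.
Δφ = 1.3278 − 64.5011 = -63.1733°.
a = sin²(Δφ/2) + cos φ₁ · cos φ₂ · sin²(Δλ/2) = 0.289488.
c = 2·atan2(√a, √(1−a)) = 1.13622 rad → d = 6371·c ≈ 7238.87 km.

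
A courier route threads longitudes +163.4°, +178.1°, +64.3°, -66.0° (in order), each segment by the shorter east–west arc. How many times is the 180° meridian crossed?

0

Leg 1: +163.4° → +178.1°, shortest Δλ = 14.7° (east) — does not cross 180°.
Leg 2: +178.1° → +64.3°, shortest Δλ = -113.8° (west) — does not cross 180°.
Leg 3: +64.3° → -66.0°, shortest Δλ = -130.3° (west) — does not cross 180°.
Total crossings: 0.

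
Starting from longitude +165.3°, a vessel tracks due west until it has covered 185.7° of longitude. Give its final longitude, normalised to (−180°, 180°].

-20.4°

Start at +165.3°; shift −185.7° → -20.4°.
-20.4° already lies in (−180°, 180°].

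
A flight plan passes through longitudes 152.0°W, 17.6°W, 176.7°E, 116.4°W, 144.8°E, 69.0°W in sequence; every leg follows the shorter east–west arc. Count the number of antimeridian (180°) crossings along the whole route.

4

Leg 1: -152.0° → -17.6°, shortest Δλ = 134.4° (east) — does not cross 180°.
Leg 2: -17.6° → +176.7°, shortest Δλ = -165.7° (west) — crosses 180°.
Leg 3: +176.7° → -116.4°, shortest Δλ = 66.9° (east) — crosses 180°.
Leg 4: -116.4° → +144.8°, shortest Δλ = -98.8° (west) — crosses 180°.
Leg 5: +144.8° → -69.0°, shortest Δλ = 146.2° (east) — crosses 180°.
Total crossings: 4.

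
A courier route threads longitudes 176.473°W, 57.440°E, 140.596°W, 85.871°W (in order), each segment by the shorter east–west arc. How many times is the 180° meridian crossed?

2

Leg 1: -176.473° → +57.440°, shortest Δλ = -126.087° (west) — crosses 180°.
Leg 2: +57.440° → -140.596°, shortest Δλ = 161.964° (east) — crosses 180°.
Leg 3: -140.596° → -85.871°, shortest Δλ = 54.725° (east) — does not cross 180°.
Total crossings: 2.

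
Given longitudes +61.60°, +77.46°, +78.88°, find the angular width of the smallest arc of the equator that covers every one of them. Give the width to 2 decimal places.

Sort the longitudes: +61.60°, +77.46°, +78.88°.
Eastward gaps between consecutive values (wrapping around): 15.86°, 1.42°, 342.72°.
Largest gap = 342.72° ⇒ minimal covering band is its complement: 360° − 342.72° = 17.28°.
Band runs from +61.60° eastward to +78.88°.

17.28°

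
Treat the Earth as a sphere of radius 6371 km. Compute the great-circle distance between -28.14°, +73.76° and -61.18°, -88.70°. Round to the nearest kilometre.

9957 km

Δλ = -88.70 − 73.76 = -162.46°.
Δφ = -61.18 − -28.14 = -33.04°.
a = sin²(Δφ/2) + cos φ₁ · cos φ₂ · sin²(Δλ/2) = 0.496052.
c = 2·atan2(√a, √(1−a)) = 1.56290 rad → d = 6371·c ≈ 9957.24 km.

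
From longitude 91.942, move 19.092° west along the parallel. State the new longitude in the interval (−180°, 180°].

+72.850°

Start at +91.942°; shift −19.092° → +72.850°.
+72.850° already lies in (−180°, 180°].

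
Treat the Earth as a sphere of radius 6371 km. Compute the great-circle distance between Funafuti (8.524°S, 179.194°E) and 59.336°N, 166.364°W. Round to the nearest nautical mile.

Δλ = -166.364 − 179.194 = -345.558°; wrapped into (−180°, 180°]: 14.442°.
Δφ = 59.336 − -8.524 = 67.860°.
a = sin²(Δφ/2) + cos φ₁ · cos φ₂ · sin²(Δλ/2) = 0.319533.
c = 2·atan2(√a, √(1−a)) = 1.20153 rad → d = 6371·c ≈ 7654.93 km ≈ 4133.33 nmi.

4133 nmi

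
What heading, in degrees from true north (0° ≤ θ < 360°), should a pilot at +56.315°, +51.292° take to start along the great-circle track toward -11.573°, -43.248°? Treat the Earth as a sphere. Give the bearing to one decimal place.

267.3°

Δλ = -43.248 − 51.292 = -94.540°.
θ = atan2( sin Δλ · cos φ₂ , cos φ₁ · sin φ₂ − sin φ₁ · cos φ₂ · cos Δλ )
  = atan2(-0.97660, -0.04674) = -92.740° → normalised to [0°, 360°): 267.260°.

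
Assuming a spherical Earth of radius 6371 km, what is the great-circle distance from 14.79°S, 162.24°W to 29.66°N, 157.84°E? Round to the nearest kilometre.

Δλ = 157.84 − -162.24 = 320.08°; wrapped into (−180°, 180°]: -39.92°.
Δφ = 29.66 − -14.79 = 44.45°.
a = sin²(Δφ/2) + cos φ₁ · cos φ₂ · sin²(Δλ/2) = 0.240975.
c = 2·atan2(√a, √(1−a)) = 1.02623 rad → d = 6371·c ≈ 6538.10 km.

6538 km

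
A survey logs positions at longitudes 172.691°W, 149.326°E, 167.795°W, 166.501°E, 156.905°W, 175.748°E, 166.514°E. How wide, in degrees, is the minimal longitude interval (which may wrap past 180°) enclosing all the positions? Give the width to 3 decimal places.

Sort the longitudes: -172.691°, -167.795°, -156.905°, +149.326°, +166.501°, +166.514°, +175.748°.
Eastward gaps between consecutive values (wrapping around): 4.896°, 10.890°, 306.231°, 17.175°, 0.013°, 9.234°, 11.561°.
Largest gap = 306.231° ⇒ minimal covering band is its complement: 360° − 306.231° = 53.769°.
Band runs from +149.326° eastward to -156.905°, crossing the antimeridian.

53.769°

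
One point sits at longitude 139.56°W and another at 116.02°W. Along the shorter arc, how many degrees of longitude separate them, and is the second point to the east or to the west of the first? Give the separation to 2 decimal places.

Raw difference: -116.02 − -139.56 = 23.54°.
Normalise into (−180°, 180°]: 23.54° stays 23.54°.
Positive ⇒ the second point lies to the east; separation 23.54°.

23.54° east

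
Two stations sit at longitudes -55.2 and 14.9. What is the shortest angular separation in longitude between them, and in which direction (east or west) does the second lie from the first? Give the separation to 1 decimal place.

Raw difference: 14.9 − -55.2 = 70.1°.
Normalise into (−180°, 180°]: 70.1° stays 70.1°.
Positive ⇒ the second point lies to the east; separation 70.1°.

70.1° east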